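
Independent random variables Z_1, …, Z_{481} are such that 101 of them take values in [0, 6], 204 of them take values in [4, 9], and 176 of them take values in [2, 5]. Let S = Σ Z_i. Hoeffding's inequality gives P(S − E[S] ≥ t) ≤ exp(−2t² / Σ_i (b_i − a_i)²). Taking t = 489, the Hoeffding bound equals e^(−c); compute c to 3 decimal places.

Σ(b_i − a_i)² = 101·6² + 204·5² + 176·3² = 10320.
c = 2t² / 10320 = 2·489² / 10320 = 46.3413.

46.341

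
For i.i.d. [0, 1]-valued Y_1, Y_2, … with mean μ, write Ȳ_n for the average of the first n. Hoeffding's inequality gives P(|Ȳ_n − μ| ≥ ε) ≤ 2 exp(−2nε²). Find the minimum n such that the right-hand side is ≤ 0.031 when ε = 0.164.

Require 2·exp(−2nε²) ≤ 0.031, i.e. 2nε² ≥ ln(2/0.031) = 4.166915.
So n ≥ 4.166915 / (2·0.164²) = 77.463.
The smallest integer n is 78.

78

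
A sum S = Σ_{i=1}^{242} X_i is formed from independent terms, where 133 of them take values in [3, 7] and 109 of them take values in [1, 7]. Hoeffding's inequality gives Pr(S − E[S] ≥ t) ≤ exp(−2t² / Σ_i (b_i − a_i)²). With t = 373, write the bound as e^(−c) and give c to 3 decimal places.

45.978

Σ(b_i − a_i)² = 133·4² + 109·6² = 6052.
c = 2t² / 6052 = 2·373² / 6052 = 45.9779.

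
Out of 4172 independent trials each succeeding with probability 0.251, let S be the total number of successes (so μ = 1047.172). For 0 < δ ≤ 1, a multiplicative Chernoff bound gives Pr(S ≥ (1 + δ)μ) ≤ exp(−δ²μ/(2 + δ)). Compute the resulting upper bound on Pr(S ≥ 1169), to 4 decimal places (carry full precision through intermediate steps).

Write 1169 = (1 + δ)μ, so δ = 1169/1047.172 − 1 = 0.11634…
Then the exponent is δ²μ/(2 + δ) = (1169 − μ)² / (μ·(2 + δ)) = 6.697161.
Bound = exp(−6.697161) = 0.00123.

0.0012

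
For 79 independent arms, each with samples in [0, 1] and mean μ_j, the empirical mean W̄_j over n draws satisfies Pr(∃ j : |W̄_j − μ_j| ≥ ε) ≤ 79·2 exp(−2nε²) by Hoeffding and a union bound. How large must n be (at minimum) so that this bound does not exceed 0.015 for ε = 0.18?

143

Need 2·79·exp(−2nε²) ≤ 0.015, i.e. exp(−2nε²) ≤ 0.015/158.
So 2nε² ≥ ln(158/0.015) = 9.262300.
Hence n ≥ 9.262300/(2·0.18²) = 142.937.
The smallest integer n is 143.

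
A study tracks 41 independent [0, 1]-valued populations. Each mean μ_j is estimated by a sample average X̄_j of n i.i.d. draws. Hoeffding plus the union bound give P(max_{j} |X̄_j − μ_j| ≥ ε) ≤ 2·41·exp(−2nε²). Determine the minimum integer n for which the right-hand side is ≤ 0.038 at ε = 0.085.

Need 2·41·exp(−2nε²) ≤ 0.038, i.e. exp(−2nε²) ≤ 0.038/82.
So 2nε² ≥ ln(82/0.038) = 7.676888.
Hence n ≥ 7.676888/(2·0.085²) = 531.273.
The smallest integer n is 532.

532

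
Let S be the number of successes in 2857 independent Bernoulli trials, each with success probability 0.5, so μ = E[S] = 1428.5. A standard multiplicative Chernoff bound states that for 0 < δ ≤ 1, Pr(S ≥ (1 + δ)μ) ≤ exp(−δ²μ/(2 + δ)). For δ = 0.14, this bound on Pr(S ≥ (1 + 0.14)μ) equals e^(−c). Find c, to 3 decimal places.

13.083

c = δ²μ/(2 + δ) = 0.14²·1428.5/(2 + 0.14) = 13.0835.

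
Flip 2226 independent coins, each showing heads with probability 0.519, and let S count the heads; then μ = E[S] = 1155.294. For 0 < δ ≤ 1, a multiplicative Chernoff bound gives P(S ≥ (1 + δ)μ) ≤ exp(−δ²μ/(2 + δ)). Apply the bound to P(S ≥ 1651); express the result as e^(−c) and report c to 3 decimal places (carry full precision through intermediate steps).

87.562

Write 1651 = (1 + δ)μ, so δ = 1651/1155.294 − 1 = 0.4290735…
Then the exponent is δ²μ/(2 + δ) = (1651 − μ)² / (μ·(2 + δ)) = 87.561901.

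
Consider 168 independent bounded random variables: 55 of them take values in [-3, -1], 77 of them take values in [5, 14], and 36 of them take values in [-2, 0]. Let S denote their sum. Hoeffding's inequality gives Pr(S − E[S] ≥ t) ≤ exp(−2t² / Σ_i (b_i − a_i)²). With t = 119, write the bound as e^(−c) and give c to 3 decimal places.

Σ(b_i − a_i)² = 55·2² + 77·9² + 36·2² = 6601.
c = 2t² / 6601 = 2·119² / 6601 = 4.2906.

4.291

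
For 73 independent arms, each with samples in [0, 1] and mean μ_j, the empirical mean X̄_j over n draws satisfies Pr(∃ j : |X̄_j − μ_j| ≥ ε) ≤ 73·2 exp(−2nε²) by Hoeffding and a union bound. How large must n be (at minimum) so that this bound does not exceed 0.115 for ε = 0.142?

Need 2·73·exp(−2nε²) ≤ 0.115, i.e. exp(−2nε²) ≤ 0.115/146.
So 2nε² ≥ ln(146/0.115) = 7.146430.
Hence n ≥ 7.146430/(2·0.142²) = 177.208.
The smallest integer n is 178.

178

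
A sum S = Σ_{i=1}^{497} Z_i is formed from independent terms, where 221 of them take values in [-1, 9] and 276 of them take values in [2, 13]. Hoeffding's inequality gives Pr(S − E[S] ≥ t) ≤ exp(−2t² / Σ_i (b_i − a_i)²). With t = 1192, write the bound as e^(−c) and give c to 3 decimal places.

51.206

Σ(b_i − a_i)² = 221·10² + 276·11² = 55496.
c = 2t² / 55496 = 2·1192² / 55496 = 51.2060.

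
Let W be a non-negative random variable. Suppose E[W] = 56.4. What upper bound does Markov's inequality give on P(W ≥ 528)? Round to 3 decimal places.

0.107

Markov's inequality: for a non-negative random variable, P(W ≥ a) ≤ E[W]/a.
Here E[W] = 56.4 and a = 528, so the bound is 56.4/528 = 0.1068.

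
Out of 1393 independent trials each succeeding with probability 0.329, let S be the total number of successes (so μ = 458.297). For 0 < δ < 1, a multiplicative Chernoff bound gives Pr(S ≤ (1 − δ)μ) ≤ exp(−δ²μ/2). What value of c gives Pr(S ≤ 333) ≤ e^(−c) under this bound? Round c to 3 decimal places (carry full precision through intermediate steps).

Write 333 = (1 − δ)μ, so δ = 1 − 333/458.297 = 0.2733969…
Then the exponent is δ²μ/2 = (μ − 333)²/(2μ) = 17.127909.

17.128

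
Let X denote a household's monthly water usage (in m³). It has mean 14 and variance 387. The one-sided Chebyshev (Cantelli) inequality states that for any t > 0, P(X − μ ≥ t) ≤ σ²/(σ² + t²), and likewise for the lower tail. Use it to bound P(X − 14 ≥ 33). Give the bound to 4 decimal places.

0.2622

Here σ² = 387 and t = 33, so σ² + t² = 1476.
Cantelli's bound: 387/1476 = 0.2622.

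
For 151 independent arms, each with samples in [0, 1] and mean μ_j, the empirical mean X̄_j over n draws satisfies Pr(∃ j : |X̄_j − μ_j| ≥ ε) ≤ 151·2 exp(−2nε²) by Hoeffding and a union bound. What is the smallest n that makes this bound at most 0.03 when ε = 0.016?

Need 2·151·exp(−2nε²) ≤ 0.03, i.e. exp(−2nε²) ≤ 0.03/302.
So 2nε² ≥ ln(302/0.03) = 9.216985.
Hence n ≥ 9.216985/(2·0.016²) = 18001.924.
The smallest integer n is 18002.

18002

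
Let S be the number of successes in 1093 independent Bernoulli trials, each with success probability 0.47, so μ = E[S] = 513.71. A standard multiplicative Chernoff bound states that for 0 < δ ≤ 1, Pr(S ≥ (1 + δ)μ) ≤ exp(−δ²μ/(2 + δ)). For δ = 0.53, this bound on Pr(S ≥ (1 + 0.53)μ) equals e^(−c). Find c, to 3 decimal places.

57.036

c = δ²μ/(2 + δ) = 0.53²·513.71/(2 + 0.53) = 57.0360.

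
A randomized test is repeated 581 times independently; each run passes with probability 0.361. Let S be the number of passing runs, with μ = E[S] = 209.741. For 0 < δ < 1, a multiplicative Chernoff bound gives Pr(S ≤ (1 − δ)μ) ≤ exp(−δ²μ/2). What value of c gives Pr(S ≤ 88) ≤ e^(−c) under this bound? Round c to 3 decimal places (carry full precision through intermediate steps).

35.331

Write 88 = (1 − δ)μ, so δ = 1 − 88/209.741 = 0.5804349…
Then the exponent is δ²μ/2 = (μ − 88)²/(2μ) = 35.331364.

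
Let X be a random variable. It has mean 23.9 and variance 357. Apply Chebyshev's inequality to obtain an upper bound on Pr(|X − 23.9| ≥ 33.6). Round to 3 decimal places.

0.316

Chebyshev: Pr(|X − μ| ≥ t) ≤ Var(X)/t².
Bound = 357 / 1128.96 = 0.3162.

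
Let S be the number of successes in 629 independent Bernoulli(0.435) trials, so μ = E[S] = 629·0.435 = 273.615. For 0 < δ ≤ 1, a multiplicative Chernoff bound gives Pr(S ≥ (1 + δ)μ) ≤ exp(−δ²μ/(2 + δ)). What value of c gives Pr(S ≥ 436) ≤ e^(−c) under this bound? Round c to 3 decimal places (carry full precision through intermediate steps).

37.159

Write 436 = (1 + δ)μ, so δ = 436/273.615 − 1 = 0.5934799…
Then the exponent is δ²μ/(2 + δ) = (436 − μ)² / (μ·(2 + δ)) = 37.159429.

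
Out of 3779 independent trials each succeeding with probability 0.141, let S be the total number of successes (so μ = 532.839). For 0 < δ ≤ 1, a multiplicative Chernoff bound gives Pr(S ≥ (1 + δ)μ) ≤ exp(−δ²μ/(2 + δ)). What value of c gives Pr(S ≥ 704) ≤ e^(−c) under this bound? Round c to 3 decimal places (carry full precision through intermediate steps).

Write 704 = (1 + δ)μ, so δ = 704/532.839 − 1 = 0.3212246…
Then the exponent is δ²μ/(2 + δ) = (704 − μ)² / (μ·(2 + δ)) = 23.686258.

23.686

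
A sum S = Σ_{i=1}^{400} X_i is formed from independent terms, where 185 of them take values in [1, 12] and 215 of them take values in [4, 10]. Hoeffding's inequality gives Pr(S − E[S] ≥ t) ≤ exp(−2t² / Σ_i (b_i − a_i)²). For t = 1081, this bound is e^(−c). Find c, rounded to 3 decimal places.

Σ(b_i − a_i)² = 185·11² + 215·6² = 30125.
c = 2t² / 30125 = 2·1081² / 30125 = 77.5808.

77.581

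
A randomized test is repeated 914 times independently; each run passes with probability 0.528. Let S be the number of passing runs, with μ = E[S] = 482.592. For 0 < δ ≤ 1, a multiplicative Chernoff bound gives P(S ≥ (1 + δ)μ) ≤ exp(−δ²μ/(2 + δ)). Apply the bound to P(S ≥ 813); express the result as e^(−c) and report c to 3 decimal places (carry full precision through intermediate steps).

Write 813 = (1 + δ)μ, so δ = 813/482.592 − 1 = 0.6846529…
Then the exponent is δ²μ/(2 + δ) = (813 − μ)² / (μ·(2 + δ)) = 84.262211.

84.262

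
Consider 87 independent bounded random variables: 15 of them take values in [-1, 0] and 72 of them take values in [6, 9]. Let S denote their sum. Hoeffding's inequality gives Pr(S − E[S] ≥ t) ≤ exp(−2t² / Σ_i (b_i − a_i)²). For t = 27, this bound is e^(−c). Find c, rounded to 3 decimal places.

2.199

Σ(b_i − a_i)² = 15·1² + 72·3² = 663.
c = 2t² / 663 = 2·27² / 663 = 2.1991.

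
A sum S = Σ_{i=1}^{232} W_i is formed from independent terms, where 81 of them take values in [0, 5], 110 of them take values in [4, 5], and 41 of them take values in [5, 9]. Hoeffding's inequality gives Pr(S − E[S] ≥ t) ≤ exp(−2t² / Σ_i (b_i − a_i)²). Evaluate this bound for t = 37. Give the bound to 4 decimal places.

Σ(b_i − a_i)² = 81·5² + 110·1² + 41·4² = 2791.
Exponent = 2·37² / 2791 = 0.98101.
Bound = exp(−0.98101) = 0.37493.

0.3749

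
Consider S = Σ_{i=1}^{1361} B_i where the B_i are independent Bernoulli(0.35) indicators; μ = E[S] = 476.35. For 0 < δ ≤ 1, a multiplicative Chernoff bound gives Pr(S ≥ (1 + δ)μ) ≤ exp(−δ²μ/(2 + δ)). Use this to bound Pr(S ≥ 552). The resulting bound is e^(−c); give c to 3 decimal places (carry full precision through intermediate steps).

Write 552 = (1 + δ)μ, so δ = 552/476.35 − 1 = 0.1588118…
Then the exponent is δ²μ/(2 + δ) = (552 − μ)² / (μ·(2 + δ)) = 5.565150.

5.565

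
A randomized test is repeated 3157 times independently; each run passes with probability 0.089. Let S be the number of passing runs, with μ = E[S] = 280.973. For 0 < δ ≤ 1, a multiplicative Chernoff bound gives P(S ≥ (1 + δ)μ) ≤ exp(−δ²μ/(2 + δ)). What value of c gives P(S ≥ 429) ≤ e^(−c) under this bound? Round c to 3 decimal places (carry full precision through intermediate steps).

30.863

Write 429 = (1 + δ)μ, so δ = 429/280.973 − 1 = 0.5268371…
Then the exponent is δ²μ/(2 + δ) = (429 − μ)² / (μ·(2 + δ)) = 30.863135.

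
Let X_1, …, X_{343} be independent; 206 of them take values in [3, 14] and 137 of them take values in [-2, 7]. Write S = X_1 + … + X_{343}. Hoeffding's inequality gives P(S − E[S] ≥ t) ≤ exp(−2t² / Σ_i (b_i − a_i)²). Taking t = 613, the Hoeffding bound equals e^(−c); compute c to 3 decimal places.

20.863

Σ(b_i − a_i)² = 206·11² + 137·9² = 36023.
c = 2t² / 36023 = 2·613² / 36023 = 20.8627.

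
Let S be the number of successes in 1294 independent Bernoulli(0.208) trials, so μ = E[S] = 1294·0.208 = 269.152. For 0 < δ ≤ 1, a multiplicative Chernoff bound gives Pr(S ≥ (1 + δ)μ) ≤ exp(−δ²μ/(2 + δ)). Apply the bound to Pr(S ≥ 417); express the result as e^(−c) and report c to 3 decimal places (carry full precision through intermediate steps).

31.857

Write 417 = (1 + δ)μ, so δ = 417/269.152 − 1 = 0.5493104…
Then the exponent is δ²μ/(2 + δ) = (417 − μ)² / (μ·(2 + δ)) = 31.857418.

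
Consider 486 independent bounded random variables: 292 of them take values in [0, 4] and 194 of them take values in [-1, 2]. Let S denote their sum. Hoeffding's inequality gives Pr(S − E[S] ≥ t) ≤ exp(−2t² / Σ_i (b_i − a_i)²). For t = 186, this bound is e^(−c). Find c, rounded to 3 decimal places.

10.781

Σ(b_i − a_i)² = 292·4² + 194·3² = 6418.
c = 2t² / 6418 = 2·186² / 6418 = 10.7809.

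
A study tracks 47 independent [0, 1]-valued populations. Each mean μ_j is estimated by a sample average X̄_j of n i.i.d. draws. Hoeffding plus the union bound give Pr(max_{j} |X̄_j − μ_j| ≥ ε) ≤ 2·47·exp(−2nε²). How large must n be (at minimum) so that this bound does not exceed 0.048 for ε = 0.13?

Need 2·47·exp(−2nε²) ≤ 0.048, i.e. exp(−2nε²) ≤ 0.048/94.
So 2nε² ≥ ln(94/0.048) = 7.579849.
Hence n ≥ 7.579849/(2·0.13²) = 224.256.
The smallest integer n is 225.

225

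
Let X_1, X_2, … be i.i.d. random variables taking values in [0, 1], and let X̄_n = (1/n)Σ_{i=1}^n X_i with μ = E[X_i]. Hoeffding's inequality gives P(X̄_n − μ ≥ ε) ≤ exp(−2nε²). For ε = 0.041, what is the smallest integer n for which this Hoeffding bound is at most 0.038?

973

Require exp(−2nε²) ≤ 0.038, i.e. 2nε² ≥ ln(1/0.038) = 3.270169.
So n ≥ 3.270169 / (2·0.041²) = 972.686.
The smallest integer n is 973.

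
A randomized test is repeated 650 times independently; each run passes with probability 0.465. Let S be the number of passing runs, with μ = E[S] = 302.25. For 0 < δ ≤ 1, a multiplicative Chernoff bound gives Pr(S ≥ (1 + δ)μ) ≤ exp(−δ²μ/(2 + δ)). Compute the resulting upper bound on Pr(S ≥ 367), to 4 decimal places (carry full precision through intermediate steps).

0.0019

Write 367 = (1 + δ)μ, so δ = 367/302.25 − 1 = 0.2142266…
Then the exponent is δ²μ/(2 + δ) = (367 − μ)² / (μ·(2 + δ)) = 6.264569.
Bound = exp(−6.264569) = 0.00190.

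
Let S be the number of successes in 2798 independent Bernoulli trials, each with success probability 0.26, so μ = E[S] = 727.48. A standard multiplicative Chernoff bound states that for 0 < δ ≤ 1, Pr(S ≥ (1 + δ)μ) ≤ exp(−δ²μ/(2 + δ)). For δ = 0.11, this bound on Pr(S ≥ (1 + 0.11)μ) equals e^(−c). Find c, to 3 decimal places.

c = δ²μ/(2 + δ) = 0.11²·727.48/(2 + 0.11) = 4.1718.

4.172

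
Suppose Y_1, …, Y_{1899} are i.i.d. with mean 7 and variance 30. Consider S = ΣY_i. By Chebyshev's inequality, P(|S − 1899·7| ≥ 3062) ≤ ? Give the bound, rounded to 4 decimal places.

0.0061

Var(S) = n·Var(Y_i) = 1899·30 = 56970.
Chebyshev: P(|S − 1899·7| ≥ 3062) ≤ Var(S)/3062² = 56970/9375844 = 0.0061.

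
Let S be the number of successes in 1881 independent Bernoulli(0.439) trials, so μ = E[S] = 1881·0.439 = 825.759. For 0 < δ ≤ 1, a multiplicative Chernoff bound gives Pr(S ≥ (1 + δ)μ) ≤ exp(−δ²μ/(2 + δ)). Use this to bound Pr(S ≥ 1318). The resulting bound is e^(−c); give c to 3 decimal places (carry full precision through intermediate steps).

113.026

Write 1318 = (1 + δ)μ, so δ = 1318/825.759 − 1 = 0.5961073…
Then the exponent is δ²μ/(2 + δ) = (1318 − μ)² / (μ·(2 + δ)) = 113.026325.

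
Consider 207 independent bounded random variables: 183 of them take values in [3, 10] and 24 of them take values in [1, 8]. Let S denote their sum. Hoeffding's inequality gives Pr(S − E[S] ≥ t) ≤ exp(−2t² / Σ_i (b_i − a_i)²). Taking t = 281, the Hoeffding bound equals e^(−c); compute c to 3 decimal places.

Σ(b_i − a_i)² = 183·7² + 24·7² = 10143.
c = 2t² / 10143 = 2·281² / 10143 = 15.5696.

15.570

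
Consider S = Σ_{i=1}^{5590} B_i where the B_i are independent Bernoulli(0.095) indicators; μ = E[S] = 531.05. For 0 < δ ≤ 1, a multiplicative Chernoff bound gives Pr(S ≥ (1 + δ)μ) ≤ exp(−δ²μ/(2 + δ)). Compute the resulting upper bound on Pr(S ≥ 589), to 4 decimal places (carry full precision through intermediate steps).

Write 589 = (1 + δ)μ, so δ = 589/531.05 − 1 = 0.1091234…
Then the exponent is δ²μ/(2 + δ) = (589 − μ)² / (μ·(2 + δ)) = 2.998261.
Bound = exp(−2.998261) = 0.04987.

0.0499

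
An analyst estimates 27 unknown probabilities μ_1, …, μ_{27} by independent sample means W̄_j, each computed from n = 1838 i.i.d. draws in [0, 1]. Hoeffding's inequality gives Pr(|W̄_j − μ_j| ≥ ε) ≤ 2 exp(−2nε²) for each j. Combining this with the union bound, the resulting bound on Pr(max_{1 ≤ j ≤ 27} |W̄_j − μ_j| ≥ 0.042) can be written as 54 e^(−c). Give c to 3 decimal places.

6.484

Union bound over the 27 events: Pr(max_{1 ≤ j ≤ 27} |W̄_j − μ_j| ≥ 0.042) ≤ 27·2·exp(−2nε²) = 54 exp(−2·1838·0.042²).
So c = 2·1838·0.042² = 6.4845.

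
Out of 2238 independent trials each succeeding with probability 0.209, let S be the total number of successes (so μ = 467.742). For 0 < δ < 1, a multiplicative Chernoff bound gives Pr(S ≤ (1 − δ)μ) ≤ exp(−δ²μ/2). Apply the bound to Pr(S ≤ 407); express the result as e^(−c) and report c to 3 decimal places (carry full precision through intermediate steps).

Write 407 = (1 − δ)μ, so δ = 1 − 407/467.742 = 0.1298622…
Then the exponent is δ²μ/2 = (μ − 407)²/(2μ) = 3.944045.

3.944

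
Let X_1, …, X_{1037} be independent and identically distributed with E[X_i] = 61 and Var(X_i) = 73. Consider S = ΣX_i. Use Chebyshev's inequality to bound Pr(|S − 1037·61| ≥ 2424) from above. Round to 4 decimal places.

Var(S) = n·Var(X_i) = 1037·73 = 75701.
Chebyshev: Pr(|S − 1037·61| ≥ 2424) ≤ Var(S)/2424² = 75701/5875776 = 0.0129.

0.0129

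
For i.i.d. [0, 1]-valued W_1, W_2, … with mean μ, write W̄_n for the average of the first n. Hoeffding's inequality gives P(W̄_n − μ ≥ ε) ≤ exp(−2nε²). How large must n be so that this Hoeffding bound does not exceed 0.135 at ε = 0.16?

Require exp(−2nε²) ≤ 0.135, i.e. 2nε² ≥ ln(1/0.135) = 2.002481.
So n ≥ 2.002481 / (2·0.16²) = 39.111.
The smallest integer n is 40.

40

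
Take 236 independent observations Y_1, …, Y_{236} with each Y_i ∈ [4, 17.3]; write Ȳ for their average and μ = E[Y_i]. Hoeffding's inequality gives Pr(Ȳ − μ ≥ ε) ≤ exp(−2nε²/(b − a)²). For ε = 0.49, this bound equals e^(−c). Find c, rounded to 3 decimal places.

c = 2nε²/(b − a)² = 2·236·0.49² / 13.3² = 0.6407.

0.641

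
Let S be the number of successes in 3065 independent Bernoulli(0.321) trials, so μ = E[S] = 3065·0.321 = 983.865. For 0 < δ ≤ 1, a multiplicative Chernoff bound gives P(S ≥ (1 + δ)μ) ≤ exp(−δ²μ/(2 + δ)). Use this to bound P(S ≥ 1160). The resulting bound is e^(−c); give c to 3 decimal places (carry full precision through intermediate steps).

Write 1160 = (1 + δ)μ, so δ = 1160/983.865 − 1 = 0.1790235…
Then the exponent is δ²μ/(2 + δ) = (1160 − μ)² / (μ·(2 + δ)) = 14.470845.

14.471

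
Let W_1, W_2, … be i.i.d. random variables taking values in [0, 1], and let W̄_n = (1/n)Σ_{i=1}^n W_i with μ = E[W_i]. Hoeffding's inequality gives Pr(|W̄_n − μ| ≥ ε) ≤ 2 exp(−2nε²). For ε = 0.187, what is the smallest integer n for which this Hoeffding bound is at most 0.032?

60

Require 2·exp(−2nε²) ≤ 0.032, i.e. 2nε² ≥ ln(2/0.032) = 4.135167.
So n ≥ 4.135167 / (2·0.187²) = 59.126.
The smallest integer n is 60.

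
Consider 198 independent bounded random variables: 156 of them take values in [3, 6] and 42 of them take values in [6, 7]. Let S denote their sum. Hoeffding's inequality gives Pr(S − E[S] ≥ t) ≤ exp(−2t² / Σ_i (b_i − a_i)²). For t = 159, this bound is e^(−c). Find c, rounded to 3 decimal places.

34.967

Σ(b_i − a_i)² = 156·3² + 42·1² = 1446.
c = 2t² / 1446 = 2·159² / 1446 = 34.9668.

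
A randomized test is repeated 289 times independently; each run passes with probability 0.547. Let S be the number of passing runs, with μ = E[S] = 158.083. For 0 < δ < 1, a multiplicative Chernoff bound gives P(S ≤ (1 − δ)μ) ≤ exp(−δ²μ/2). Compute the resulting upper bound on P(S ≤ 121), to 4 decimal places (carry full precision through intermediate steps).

0.0129

Write 121 = (1 − δ)μ, so δ = 1 − 121/158.083 = 0.2345793…
Then the exponent is δ²μ/2 = (μ − 121)²/(2μ) = 4.349452.
Bound = exp(−4.349452) = 0.01291.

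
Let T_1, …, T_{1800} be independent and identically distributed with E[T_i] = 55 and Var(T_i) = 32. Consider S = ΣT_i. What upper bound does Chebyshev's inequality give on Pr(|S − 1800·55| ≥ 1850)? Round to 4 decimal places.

0.0168

Var(S) = n·Var(T_i) = 1800·32 = 57600.
Chebyshev: Pr(|S − 1800·55| ≥ 1850) ≤ Var(S)/1850² = 57600/3422500 = 0.0168.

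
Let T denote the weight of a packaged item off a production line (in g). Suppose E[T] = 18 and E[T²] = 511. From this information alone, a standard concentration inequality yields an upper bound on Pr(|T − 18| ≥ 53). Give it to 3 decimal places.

0.067

The first two moments determine the variance, so Chebyshev's inequality is the sharpest standard bound available.
Var(T) = E[T²] − (E[T])² = 511 − 324 = 187.
Chebyshev's inequality: Pr(|T − μ| ≥ t) ≤ Var(T)/t² = 187/2809 = 0.0666.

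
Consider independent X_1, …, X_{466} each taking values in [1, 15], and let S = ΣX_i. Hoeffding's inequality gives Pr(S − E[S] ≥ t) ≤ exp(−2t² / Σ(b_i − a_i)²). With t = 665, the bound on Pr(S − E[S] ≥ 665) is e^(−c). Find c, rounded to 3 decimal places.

Σ(b_i − a_i)² = 466·(14)² = 91336.
c = 2t²/91336 = 2·665²/91336 = 9.6835.

9.683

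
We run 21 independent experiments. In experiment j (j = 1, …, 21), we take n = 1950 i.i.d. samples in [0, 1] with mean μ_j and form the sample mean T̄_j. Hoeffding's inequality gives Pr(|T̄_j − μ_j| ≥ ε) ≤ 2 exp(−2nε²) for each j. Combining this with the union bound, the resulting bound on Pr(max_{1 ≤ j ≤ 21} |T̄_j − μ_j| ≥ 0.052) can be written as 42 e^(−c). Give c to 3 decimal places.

10.546

Union bound over the 21 events: Pr(max_{1 ≤ j ≤ 21} |T̄_j − μ_j| ≥ 0.052) ≤ 21·2·exp(−2nε²) = 42 exp(−2·1950·0.052²).
So c = 2·1950·0.052² = 10.5456.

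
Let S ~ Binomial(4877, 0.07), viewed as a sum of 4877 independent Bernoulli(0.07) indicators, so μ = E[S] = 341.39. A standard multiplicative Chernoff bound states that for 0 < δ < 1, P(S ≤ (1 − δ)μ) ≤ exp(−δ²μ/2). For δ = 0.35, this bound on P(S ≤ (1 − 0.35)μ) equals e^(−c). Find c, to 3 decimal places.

20.910

c = δ²μ/2 = 0.35²·341.39/2 = 20.9101.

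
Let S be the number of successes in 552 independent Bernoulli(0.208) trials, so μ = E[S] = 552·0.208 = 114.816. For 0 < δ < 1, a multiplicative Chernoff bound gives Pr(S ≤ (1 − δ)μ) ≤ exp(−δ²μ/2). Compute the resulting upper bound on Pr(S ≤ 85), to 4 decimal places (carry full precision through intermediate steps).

Write 85 = (1 − δ)μ, so δ = 1 − 85/114.816 = 0.2596851…
Then the exponent is δ²μ/2 = (μ − 85)²/(2μ) = 3.871385.
Bound = exp(−3.871385) = 0.02083.

0.0208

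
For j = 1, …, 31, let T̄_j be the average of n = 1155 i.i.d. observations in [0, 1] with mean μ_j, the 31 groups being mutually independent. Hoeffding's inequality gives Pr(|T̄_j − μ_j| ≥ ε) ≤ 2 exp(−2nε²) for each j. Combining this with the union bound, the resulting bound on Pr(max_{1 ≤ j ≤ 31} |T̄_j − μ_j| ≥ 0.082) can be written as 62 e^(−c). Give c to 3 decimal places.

15.532

Union bound over the 31 events: Pr(max_{1 ≤ j ≤ 31} |T̄_j − μ_j| ≥ 0.082) ≤ 31·2·exp(−2nε²) = 62 exp(−2·1155·0.082²).
So c = 2·1155·0.082² = 15.5324.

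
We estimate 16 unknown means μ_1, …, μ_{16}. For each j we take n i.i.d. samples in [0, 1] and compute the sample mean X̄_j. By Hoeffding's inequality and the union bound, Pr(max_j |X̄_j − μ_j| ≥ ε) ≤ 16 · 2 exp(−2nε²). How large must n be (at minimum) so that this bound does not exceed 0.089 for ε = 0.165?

109

Need 2·16·exp(−2nε²) ≤ 0.089, i.e. exp(−2nε²) ≤ 0.089/32.
So 2nε² ≥ ln(32/0.089) = 5.884855.
Hence n ≥ 5.884855/(2·0.165²) = 108.078.
The smallest integer n is 109.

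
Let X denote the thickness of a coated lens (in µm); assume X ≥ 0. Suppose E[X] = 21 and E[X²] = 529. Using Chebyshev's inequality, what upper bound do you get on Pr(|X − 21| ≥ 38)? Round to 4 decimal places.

0.0609

Var(X) = E[X²] − (E[X])² = 529 − 441 = 88.
Chebyshev's inequality: Pr(|X − μ| ≥ t) ≤ Var(X)/t² = 88/1444 = 0.0609.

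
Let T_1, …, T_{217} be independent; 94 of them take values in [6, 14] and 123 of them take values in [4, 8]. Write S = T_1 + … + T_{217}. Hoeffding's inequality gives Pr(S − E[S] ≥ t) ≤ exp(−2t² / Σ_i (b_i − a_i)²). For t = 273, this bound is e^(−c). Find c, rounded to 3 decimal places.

18.670

Σ(b_i − a_i)² = 94·8² + 123·4² = 7984.
c = 2t² / 7984 = 2·273² / 7984 = 18.6696.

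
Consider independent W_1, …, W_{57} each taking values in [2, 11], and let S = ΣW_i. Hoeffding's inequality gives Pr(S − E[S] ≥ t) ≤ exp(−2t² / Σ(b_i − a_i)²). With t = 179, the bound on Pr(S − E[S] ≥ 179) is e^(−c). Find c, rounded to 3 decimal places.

Σ(b_i − a_i)² = 57·(9)² = 4617.
c = 2t²/4617 = 2·179²/4617 = 13.8796.

13.880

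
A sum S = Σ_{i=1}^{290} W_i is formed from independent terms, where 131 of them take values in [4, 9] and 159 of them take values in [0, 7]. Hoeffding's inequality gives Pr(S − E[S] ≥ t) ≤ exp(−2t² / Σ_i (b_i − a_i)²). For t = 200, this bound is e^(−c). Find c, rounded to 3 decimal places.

Σ(b_i − a_i)² = 131·5² + 159·7² = 11066.
c = 2t² / 11066 = 2·200² / 11066 = 7.2294.

7.229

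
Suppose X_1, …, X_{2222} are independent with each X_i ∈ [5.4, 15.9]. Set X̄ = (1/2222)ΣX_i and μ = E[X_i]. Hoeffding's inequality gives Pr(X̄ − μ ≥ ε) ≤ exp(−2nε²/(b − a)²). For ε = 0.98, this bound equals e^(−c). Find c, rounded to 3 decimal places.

c = 2nε²/(b − a)² = 2·2222·0.98² / 10.5² = 38.7122.

38.712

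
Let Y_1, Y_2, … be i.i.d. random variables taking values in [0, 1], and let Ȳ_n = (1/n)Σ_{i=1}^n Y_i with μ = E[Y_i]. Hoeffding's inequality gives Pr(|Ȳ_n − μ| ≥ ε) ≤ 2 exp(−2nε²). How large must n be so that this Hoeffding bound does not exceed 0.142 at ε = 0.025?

Require 2·exp(−2nε²) ≤ 0.142, i.e. 2nε² ≥ ln(2/0.142) = 2.645075.
So n ≥ 2.645075 / (2·0.025²) = 2116.060.
The smallest integer n is 2117.

2117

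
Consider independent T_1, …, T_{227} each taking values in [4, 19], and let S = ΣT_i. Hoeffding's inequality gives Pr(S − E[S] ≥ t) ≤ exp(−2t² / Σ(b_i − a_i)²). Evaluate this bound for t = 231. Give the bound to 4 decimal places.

0.1237

Σ(b_i − a_i)² = 227·(15)² = 51075.
Exponent = 2·231²/51075 = 2.0895.
Bound = exp(−2.0895) = 0.12375.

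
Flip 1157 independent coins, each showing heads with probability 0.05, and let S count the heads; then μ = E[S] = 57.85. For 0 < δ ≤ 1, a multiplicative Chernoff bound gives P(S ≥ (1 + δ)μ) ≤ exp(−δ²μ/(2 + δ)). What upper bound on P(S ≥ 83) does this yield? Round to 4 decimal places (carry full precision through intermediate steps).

Write 83 = (1 + δ)μ, so δ = 83/57.85 − 1 = 0.434745…
Then the exponent is δ²μ/(2 + δ) = (83 − μ)² / (μ·(2 + δ)) = 4.490753.
Bound = exp(−4.490753) = 0.01121.

0.0112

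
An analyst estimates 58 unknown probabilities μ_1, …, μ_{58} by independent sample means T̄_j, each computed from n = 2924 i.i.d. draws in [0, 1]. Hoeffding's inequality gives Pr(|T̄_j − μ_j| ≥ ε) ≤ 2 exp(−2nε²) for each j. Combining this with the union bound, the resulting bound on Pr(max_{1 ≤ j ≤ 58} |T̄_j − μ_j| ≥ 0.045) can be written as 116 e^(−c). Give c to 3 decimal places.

Union bound over the 58 events: Pr(max_{1 ≤ j ≤ 58} |T̄_j − μ_j| ≥ 0.045) ≤ 58·2·exp(−2nε²) = 116 exp(−2·2924·0.045²).
So c = 2·2924·0.045² = 11.8422.

11.842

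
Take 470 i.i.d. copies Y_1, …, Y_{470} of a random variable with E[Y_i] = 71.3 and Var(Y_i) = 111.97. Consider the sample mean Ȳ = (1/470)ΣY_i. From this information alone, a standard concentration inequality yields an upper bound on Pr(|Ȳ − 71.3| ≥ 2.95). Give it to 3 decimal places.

With mean and variance of each term known, Chebyshev's inequality bounds the deviation of the sum (or sample mean).
Var(Ȳ) = Var(Y_i)/n = 111.97/470 = 0.23823.
Chebyshev: Pr(|Ȳ − 71.3| ≥ 2.95) ≤ Var(Ȳ)/(2.95)² = 111.97/(470·2.95²) = 0.0274.

0.027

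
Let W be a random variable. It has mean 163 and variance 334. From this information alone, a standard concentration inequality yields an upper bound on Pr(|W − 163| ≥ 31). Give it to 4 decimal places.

0.3476

Mean and variance are known, so Chebyshev's inequality applies.
Chebyshev: Pr(|W − μ| ≥ t) ≤ Var(W)/t².
Bound = 334 / 961 = 0.3476.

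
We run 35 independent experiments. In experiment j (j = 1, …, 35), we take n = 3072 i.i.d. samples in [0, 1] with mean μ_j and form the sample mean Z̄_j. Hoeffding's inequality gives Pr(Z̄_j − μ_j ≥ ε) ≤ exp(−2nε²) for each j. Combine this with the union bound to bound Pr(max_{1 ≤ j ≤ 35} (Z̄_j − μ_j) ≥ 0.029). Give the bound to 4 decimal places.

0.1995

Per-experiment Hoeffding bound: exp(−2·3072·0.029²) = exp(−5.16710) = 0.0057011.
Union bound over 35 events: 35·0.0057011 = 0.19954.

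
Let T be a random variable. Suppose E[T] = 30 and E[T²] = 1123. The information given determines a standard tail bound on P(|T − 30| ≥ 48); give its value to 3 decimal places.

The first two moments determine the variance, so Chebyshev's inequality is the sharpest standard bound available.
Var(T) = E[T²] − (E[T])² = 1123 − 900 = 223.
Chebyshev's inequality: P(|T − μ| ≥ t) ≤ Var(T)/t² = 223/2304 = 0.0968.

0.097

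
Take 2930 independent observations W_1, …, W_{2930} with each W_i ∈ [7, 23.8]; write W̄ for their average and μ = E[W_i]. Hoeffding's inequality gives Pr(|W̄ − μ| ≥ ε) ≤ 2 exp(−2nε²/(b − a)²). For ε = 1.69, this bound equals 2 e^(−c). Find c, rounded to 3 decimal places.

c = 2nε²/(b − a)² = 2·2930·1.69² / 16.8² = 59.2997.

59.300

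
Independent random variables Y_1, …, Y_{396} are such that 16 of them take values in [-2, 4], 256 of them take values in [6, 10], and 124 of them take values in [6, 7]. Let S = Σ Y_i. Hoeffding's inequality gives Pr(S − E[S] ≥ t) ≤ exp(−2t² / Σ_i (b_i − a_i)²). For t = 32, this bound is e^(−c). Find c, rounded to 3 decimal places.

0.427

Σ(b_i − a_i)² = 16·6² + 256·4² + 124·1² = 4796.
c = 2t² / 4796 = 2·32² / 4796 = 0.4270.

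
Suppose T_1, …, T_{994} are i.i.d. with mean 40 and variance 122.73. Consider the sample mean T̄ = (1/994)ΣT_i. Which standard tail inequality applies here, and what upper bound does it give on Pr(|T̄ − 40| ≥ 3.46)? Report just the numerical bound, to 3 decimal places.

0.010

With mean and variance of each term known, Chebyshev's inequality bounds the deviation of the sum (or sample mean).
Var(T̄) = Var(T_i)/n = 122.73/994 = 0.12347.
Chebyshev: Pr(|T̄ − 40| ≥ 3.46) ≤ Var(T̄)/(3.46)² = 122.73/(994·3.46²) = 0.0103.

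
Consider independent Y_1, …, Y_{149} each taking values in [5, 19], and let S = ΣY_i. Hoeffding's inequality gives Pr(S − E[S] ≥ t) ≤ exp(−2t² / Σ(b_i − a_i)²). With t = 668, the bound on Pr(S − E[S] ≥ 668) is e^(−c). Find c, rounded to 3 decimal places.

Σ(b_i − a_i)² = 149·(14)² = 29204.
c = 2t²/29204 = 2·668²/29204 = 30.5591.

30.559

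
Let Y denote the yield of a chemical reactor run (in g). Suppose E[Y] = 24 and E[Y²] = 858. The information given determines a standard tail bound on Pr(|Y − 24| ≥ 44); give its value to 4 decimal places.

0.1457

The first two moments determine the variance, so Chebyshev's inequality is the sharpest standard bound available.
Var(Y) = E[Y²] − (E[Y])² = 858 − 576 = 282.
Chebyshev's inequality: Pr(|Y − μ| ≥ t) ≤ Var(Y)/t² = 282/1936 = 0.1457.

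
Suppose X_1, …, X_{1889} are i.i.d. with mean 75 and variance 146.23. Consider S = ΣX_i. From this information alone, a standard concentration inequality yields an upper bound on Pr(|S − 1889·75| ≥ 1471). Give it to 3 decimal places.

0.128

With mean and variance of each term known, Chebyshev's inequality bounds the deviation of the sum (or sample mean).
Var(S) = n·Var(X_i) = 1889·146.23 = 276228.47.
Chebyshev: Pr(|S − 1889·75| ≥ 1471) ≤ Var(S)/1471² = 276228.47/2163841 = 0.1277.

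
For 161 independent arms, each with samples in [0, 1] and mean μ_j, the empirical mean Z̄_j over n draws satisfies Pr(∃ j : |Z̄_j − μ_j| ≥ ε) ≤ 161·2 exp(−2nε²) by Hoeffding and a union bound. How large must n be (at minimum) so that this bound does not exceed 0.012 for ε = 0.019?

14124

Need 2·161·exp(−2nε²) ≤ 0.012, i.e. exp(−2nε²) ≤ 0.012/322.
So 2nε² ≥ ln(322/0.012) = 10.197400.
Hence n ≥ 10.197400/(2·0.019²) = 14123.823.
The smallest integer n is 14124.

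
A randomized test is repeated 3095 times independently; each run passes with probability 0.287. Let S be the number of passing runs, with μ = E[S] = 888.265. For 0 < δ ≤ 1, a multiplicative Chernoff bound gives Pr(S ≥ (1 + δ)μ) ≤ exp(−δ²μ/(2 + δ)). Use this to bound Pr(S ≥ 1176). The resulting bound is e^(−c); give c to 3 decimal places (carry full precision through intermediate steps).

40.107

Write 1176 = (1 + δ)μ, so δ = 1176/888.265 − 1 = 0.3239292…
Then the exponent is δ²μ/(2 + δ) = (1176 − μ)² / (μ·(2 + δ)) = 40.106978.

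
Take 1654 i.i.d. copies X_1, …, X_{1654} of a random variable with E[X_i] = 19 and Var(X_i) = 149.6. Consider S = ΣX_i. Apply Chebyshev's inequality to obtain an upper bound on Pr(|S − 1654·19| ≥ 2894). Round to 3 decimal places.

0.030

Var(S) = n·Var(X_i) = 1654·149.6 = 247438.4.
Chebyshev: Pr(|S − 1654·19| ≥ 2894) ≤ Var(S)/2894² = 247438.4/8375236 = 0.0295.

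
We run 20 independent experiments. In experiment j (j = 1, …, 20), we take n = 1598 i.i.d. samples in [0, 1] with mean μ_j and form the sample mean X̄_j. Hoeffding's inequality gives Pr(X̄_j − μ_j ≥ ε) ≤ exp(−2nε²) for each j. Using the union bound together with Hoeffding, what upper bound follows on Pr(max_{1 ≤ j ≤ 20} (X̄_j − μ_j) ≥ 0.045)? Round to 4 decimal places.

Per-experiment Hoeffding bound: exp(−2·1598·0.045²) = exp(−6.47190) = 0.0015463.
Union bound over 20 events: 20·0.0015463 = 0.03093.

0.0309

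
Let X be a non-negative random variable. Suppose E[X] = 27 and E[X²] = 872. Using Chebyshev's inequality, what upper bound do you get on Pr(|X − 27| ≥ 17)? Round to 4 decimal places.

0.4948

Var(X) = E[X²] − (E[X])² = 872 − 729 = 143.
Chebyshev's inequality: Pr(|X − μ| ≥ t) ≤ Var(X)/t² = 143/289 = 0.4948.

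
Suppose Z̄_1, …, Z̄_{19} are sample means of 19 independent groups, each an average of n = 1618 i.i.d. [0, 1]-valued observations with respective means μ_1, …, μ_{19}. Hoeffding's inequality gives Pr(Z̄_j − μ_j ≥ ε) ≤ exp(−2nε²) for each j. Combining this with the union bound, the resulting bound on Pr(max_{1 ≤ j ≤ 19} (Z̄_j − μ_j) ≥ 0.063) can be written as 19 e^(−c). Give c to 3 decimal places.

Union bound over the 19 events: Pr(max_{1 ≤ j ≤ 19} (Z̄_j − μ_j) ≥ 0.063) ≤ 19·exp(−2nε²) = 19 exp(−2·1618·0.063²).
So c = 2·1618·0.063² = 12.8437.

12.844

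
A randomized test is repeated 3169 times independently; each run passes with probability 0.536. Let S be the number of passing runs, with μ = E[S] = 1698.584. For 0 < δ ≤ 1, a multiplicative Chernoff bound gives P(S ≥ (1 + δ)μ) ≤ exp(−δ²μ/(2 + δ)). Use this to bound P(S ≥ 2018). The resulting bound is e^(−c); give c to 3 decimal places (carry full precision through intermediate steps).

27.452

Write 2018 = (1 + δ)μ, so δ = 2018/1698.584 − 1 = 0.1880484…
Then the exponent is δ²μ/(2 + δ) = (2018 − μ)² / (μ·(2 + δ)) = 27.451709.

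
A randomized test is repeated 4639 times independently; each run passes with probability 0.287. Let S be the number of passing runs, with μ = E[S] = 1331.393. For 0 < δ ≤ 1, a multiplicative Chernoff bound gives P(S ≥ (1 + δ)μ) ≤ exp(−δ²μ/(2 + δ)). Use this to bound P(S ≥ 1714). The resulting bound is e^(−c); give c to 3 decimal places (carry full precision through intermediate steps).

Write 1714 = (1 + δ)μ, so δ = 1714/1331.393 − 1 = 0.2873735…
Then the exponent is δ²μ/(2 + δ) = (1714 − μ)² / (μ·(2 + δ)) = 48.068711.

48.069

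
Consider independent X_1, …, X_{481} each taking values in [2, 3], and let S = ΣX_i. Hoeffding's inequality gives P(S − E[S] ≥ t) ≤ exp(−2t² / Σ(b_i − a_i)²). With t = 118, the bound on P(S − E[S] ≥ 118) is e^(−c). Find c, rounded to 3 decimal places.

Σ(b_i − a_i)² = 481·(1)² = 481.
c = 2t²/481 = 2·118²/481 = 57.8960.

57.896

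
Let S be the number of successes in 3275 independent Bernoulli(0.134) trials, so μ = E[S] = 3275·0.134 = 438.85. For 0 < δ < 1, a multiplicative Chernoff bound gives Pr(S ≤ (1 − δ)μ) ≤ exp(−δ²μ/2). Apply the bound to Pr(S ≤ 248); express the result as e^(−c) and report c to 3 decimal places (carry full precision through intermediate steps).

41.499

Write 248 = (1 − δ)μ, so δ = 1 − 248/438.85 = 0.4348866…
Then the exponent is δ²μ/2 = (μ − 248)²/(2μ) = 41.499057.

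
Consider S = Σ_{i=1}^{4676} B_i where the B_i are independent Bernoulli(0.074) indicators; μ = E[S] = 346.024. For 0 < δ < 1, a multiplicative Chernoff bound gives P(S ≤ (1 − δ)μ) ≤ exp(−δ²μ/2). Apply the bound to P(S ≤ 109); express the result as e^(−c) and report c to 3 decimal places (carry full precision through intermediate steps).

81.180

Write 109 = (1 − δ)μ, so δ = 1 − 109/346.024 = 0.6849929…
Then the exponent is δ²μ/2 = (μ − 109)²/(2μ) = 81.179884.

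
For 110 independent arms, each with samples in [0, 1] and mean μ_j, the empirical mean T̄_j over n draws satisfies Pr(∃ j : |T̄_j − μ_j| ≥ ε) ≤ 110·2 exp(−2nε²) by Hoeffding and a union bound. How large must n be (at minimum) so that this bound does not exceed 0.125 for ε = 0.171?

128

Need 2·110·exp(−2nε²) ≤ 0.125, i.e. exp(−2nε²) ≤ 0.125/220.
So 2nε² ≥ ln(220/0.125) = 7.473069.
Hence n ≥ 7.473069/(2·0.171²) = 127.784.
The smallest integer n is 128.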